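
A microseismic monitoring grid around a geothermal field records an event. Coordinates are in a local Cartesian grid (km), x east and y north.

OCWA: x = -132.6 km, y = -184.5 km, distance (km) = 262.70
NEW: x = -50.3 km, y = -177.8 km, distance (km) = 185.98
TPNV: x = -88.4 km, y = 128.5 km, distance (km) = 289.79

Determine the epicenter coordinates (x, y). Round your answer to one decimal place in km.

x ≈ 109.7 km, y ≈ -83.0 km

Circle about each station: (x + 132.6)² + (y + 184.5)² = 262.70²; (x + 50.3)² + (y + 177.8)² = 185.98²; (x + 88.4)² + (y − 128.5)² = 289.79².
Subtracting the OCWA equation from the NEW and TPNV equations removes the quadratic terms:
164.6 x + 13.4 y = 16942.65
88.4 x + 626.0 y = -42263.15
Solving the 2×2 system: x ≈ 109.7, y ≈ -83.0 km.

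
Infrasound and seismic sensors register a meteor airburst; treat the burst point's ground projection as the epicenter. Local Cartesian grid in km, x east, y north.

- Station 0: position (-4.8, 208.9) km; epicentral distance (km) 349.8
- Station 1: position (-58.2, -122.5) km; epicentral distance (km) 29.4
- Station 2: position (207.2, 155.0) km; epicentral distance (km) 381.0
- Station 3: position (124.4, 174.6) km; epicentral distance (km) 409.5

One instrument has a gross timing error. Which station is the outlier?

Solve using three stations at a time. Using Station 0, Station 1, Station 2 (subtract circle equations pairwise → linear system) gives (x, y) ≈ (-34.3, -139.6).
Distances from that point to each station vs reported:
  Station 0: calculated 349.8 vs reported 349.8 → residual 0.0 km
  Station 1: calculated 29.4 vs reported 29.4 → residual 0.0 km
  Station 2: calculated 381.0 vs reported 381.0 → residual 0.0 km
  Station 3: calculated 352.1 vs reported 409.5 → residual 57.4 km
Station 0, Station 1, Station 2 are mutually consistent (residuals ≈ 0); Station 3 is off by 57.4 km.

Station 3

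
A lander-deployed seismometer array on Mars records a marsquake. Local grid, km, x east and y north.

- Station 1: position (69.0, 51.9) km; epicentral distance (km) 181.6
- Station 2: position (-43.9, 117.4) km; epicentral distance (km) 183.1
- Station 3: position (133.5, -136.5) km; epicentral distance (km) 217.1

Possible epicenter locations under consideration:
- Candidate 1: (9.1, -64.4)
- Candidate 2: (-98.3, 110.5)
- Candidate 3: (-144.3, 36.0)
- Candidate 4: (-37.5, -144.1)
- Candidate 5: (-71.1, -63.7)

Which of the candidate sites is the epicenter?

For each candidate, compare |candidate − station| to the reported distance:
Candidate 1: residuals Station 1 50.8, Station 2 6.3, Station 3 73.3 → max 73.3 km
Candidate 2: residuals Station 1 4.3, Station 2 128.3, Station 3 121.6 → max 128.3 km
Candidate 3: residuals Station 1 32.3, Station 2 53.8, Station 3 109.9 → max 109.9 km
Candidate 4: residuals Station 1 41.5, Station 2 78.5, Station 3 45.9 → max 78.5 km
Candidate 5: residuals Station 1 0.0, Station 2 0.0, Station 3 0.1 → max 0.1 km
Only Candidate 5 has all residuals ≈ 0.

Candidate 5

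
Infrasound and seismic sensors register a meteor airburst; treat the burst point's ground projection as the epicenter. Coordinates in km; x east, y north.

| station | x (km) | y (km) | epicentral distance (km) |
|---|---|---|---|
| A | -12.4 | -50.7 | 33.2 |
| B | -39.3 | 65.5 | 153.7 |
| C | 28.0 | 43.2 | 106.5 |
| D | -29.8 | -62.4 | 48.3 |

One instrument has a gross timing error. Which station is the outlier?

B

Solve using three stations at a time. Using A, C, D (subtract circle equations pairwise → linear system) gives (x, y) ≈ (18.5, -62.9).
Distances from that point to each station vs reported:
  A: calculated 33.2 vs reported 33.2 → residual 0.0 km
  B: calculated 140.8 vs reported 153.7 → residual 12.9 km
  C: calculated 106.5 vs reported 106.5 → residual 0.0 km
  D: calculated 48.3 vs reported 48.3 → residual 0.0 km
A, C, D are mutually consistent (residuals ≈ 0); B is off by 12.9 km.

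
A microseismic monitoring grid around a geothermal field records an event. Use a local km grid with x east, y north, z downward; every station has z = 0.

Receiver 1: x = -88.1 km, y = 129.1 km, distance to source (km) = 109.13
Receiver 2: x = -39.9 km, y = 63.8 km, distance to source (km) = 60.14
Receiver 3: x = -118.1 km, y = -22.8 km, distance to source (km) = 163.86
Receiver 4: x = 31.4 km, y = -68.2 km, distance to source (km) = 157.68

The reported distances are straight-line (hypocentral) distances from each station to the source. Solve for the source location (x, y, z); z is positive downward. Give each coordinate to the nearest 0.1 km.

Each station gives a sphere (x−x_i)² + (y−y_i)² + z² = d_i² (stations at z=0).
Subtracting the Receiver 1 sphere from Receiver 2 and Receiver 3: z² cancels, leaving linear equations in x and y:
96.4 x − 130.6 y = -10473.43
-60.0 x − 303.8 y = -24901.71
Solving: x ≈ 1.895, y ≈ 81.593 km (keep extra digits for the depth step; rounded: 1.9, 81.6).
Then from the Receiver 1 sphere: z² = 109.13² − (x + 88.1)² − (y − 129.1)² with x = 1.895, y = 81.593, so z ≈ 39.412 ≈ 39.4 km.

(1.9, 81.6, 39.4)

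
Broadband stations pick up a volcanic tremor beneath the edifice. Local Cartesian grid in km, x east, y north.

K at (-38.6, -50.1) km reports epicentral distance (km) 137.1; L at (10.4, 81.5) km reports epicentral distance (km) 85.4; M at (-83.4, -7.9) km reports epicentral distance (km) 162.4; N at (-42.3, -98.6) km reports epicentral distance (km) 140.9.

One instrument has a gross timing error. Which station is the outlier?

Solve using three stations at a time. Using K, L, M (subtract circle equations pairwise → linear system) gives (x, y) ≈ (75.4, 26.1).
Distances from that point to each station vs reported:
  K: calculated 137.1 vs reported 137.1 → residual 0.0 km
  L: calculated 85.5 vs reported 85.4 → residual 0.1 km
  M: calculated 162.4 vs reported 162.4 → residual 0.0 km
  N: calculated 171.5 vs reported 140.9 → residual 30.6 km
K, L, M are mutually consistent (residuals ≈ 0); N is off by 30.6 km.

N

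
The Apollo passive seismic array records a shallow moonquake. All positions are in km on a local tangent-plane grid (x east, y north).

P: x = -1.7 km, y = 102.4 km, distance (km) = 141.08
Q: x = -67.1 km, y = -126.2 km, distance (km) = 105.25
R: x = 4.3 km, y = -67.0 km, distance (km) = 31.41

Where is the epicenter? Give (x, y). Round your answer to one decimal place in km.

(-8.9, -38.5)

Circle about each station: (x + 1.7)² + (y − 102.4)² = 141.08²; (x + 67.1)² + (y + 126.2)² = 105.25²; (x − 4.3)² + (y + 67.0)² = 31.41².
Subtracting pairs of circle equations eliminates x²+y² and gives linear equations (the radical axes):
-130.8 x − 457.2 y = 18766.20
12.0 x − 338.8 y = 12935.82
Solving the 2×2 system: x ≈ -8.9, y ≈ -38.5 km.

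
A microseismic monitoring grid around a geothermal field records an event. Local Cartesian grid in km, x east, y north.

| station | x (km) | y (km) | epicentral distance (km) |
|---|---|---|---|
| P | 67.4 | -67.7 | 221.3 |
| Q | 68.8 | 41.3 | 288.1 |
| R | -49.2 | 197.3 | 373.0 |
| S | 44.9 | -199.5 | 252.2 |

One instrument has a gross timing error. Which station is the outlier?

Solve using three stations at a time. Using P, Q, R (subtract circle equations pairwise → linear system) gives (x, y) ≈ (-130.5, -166.7).
Distances from that point to each station vs reported:
  P: calculated 221.3 vs reported 221.3 → residual 0.0 km
  Q: calculated 288.1 vs reported 288.1 → residual 0.0 km
  R: calculated 373.0 vs reported 373.0 → residual 0.0 km
  S: calculated 178.5 vs reported 252.2 → residual 73.7 km
P, Q, R are mutually consistent (residuals ≈ 0); S is off by 73.7 km.

S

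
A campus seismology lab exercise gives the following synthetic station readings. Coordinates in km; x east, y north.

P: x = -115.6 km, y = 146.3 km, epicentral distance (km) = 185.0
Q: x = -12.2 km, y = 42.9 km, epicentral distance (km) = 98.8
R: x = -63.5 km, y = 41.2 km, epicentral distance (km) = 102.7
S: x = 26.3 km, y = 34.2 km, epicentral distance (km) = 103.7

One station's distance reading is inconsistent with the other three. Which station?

Solve using three stations at a time. Using Q, R, S (subtract circle equations pairwise → linear system) gives (x, y) ≈ (-27.0, -55.0).
Distances from that point to each station vs reported:
  P: calculated 219.9 vs reported 185.0 → residual 34.9 km
  Q: calculated 99.0 vs reported 98.8 → residual 0.2 km
  R: calculated 102.9 vs reported 102.7 → residual 0.2 km
  S: calculated 103.9 vs reported 103.7 → residual 0.2 km
Q, R, S are mutually consistent (residuals ≈ 0); P is off by 34.9 km.

P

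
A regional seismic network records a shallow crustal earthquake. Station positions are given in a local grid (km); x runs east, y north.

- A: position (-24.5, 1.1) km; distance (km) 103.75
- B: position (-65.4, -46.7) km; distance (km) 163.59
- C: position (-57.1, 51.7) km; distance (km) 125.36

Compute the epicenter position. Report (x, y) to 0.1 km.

(68.2, 47.7)

Circle about each station: (x + 24.5)² + (y − 1.1)² = 103.75²; (x + 65.4)² + (y + 46.7)² = 163.59²; (x + 57.1)² + (y − 51.7)² = 125.36².
Subtracting the A equation from the B and C equations removes the quadratic terms:
-81.8 x − 95.6 y = -10141.04
-65.2 x + 101.2 y = 380.77
Solving the 2×2 system: x ≈ 68.2, y ≈ 47.7 km.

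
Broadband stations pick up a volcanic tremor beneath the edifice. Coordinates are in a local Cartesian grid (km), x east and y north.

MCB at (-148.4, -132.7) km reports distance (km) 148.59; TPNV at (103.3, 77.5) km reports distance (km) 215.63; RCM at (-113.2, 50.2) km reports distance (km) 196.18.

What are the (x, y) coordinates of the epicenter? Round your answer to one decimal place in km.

x ≈ -1.4 km, y ≈ -111.0 km

Circle about each station: (x + 148.4)² + (y + 132.7)² = 148.59²; (x − 103.3)² + (y − 77.5)² = 215.63²; (x + 113.2)² + (y − 50.2)² = 196.18².
Subtracting the MCB equation from the TPNV and RCM equations removes the quadratic terms:
503.4 x + 420.4 y = -47372.02
70.4 x + 365.8 y = -40705.17
Solving the 2×2 system: x ≈ -1.4, y ≈ -111.0 km.
Check against MCB (with the unrounded x, y): √((x + 148.4)²+(y + 132.7)²) = 148.59 ≈ 148.59 km. ✓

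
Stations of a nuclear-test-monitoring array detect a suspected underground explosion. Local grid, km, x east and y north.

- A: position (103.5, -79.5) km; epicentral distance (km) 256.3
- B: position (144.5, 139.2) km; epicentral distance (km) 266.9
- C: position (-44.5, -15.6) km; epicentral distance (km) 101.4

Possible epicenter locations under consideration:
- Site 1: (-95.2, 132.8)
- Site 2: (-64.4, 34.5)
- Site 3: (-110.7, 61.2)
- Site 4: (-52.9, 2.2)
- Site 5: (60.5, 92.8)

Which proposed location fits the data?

For each candidate, compare |candidate − station| to the reported distance:
Site 1: residuals A 34.5, B 27.1, C 55.4 → max 55.4 km
Site 2: residuals A 53.4, B 33.2, C 47.5 → max 53.4 km
Site 3: residuals A 0.0, B 0.0, C 0.0 → max 0.0 km
Site 4: residuals A 79.8, B 26.6, C 81.7 → max 81.7 km
Site 5: residuals A 78.7, B 170.9, C 49.5 → max 170.9 km
Only Site 3 has all residuals ≈ 0.

Site 3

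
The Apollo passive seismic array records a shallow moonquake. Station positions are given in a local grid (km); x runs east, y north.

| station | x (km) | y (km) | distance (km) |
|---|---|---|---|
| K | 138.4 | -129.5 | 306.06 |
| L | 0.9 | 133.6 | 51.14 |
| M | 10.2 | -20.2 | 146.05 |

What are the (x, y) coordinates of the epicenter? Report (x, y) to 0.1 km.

-46.5 km east, 114.4 km north

Circle about each station: (x − 138.4)² + (y + 129.5)² = 306.06²; (x − 0.9)² + (y − 133.6)² = 51.14²; (x − 10.2)² + (y + 20.2)² = 146.05².
Subtracting pairs of circle equations eliminates x²+y² and gives linear equations (the radical axes):
-275.0 x + 526.2 y = 72982.38
-256.4 x + 218.6 y = 36929.39
Solving the 2×2 system: x ≈ -46.5, y ≈ 114.4 km.
Check against K (with the unrounded x, y): √((x − 138.4)²+(y + 129.5)²) = 306.06 ≈ 306.06 km. ✓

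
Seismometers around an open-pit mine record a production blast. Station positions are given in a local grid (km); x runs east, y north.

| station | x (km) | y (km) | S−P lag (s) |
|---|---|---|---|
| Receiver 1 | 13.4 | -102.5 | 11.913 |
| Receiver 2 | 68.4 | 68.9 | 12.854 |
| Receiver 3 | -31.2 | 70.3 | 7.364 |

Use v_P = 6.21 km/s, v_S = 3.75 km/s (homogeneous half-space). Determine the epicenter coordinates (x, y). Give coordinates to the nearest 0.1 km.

Distance from S−P lag: d = Δt · v_P v_S / (v_P − v_S) = Δt · (6.21·3.75)/(6.21−3.75) ≈ 9.4665·Δt.
So d_Receiver 1 = 112.77, d_Receiver 2 = 121.68, d_Receiver 3 = 69.71 km.
Circle about each station: (x − 13.4)² + (y + 102.5)² = 112.77²; (x − 68.4)² + (y − 68.9)² = 121.68²; (x + 31.2)² + (y − 70.3)² = 69.71².
Subtracting the Receiver 1 equation from the Receiver 2 and Receiver 3 equations removes the quadratic terms:
110.0 x + 342.8 y = -3348.99
-89.2 x + 345.6 y = 3087.31
Solving the 2×2 system: x ≈ -32.3, y ≈ 0.6 km.

-32.3 km east, 0.6 km north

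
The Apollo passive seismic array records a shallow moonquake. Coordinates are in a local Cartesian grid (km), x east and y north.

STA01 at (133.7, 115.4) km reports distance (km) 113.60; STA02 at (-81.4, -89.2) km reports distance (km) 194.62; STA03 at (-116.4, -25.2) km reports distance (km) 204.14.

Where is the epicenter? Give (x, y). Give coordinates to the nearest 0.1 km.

Circle about each station: (x − 133.7)² + (y − 115.4)² = 113.60²; (x + 81.4)² + (y + 89.2)² = 194.62²; (x + 116.4)² + (y + 25.2)² = 204.14².
Subtracting the STA01 equation from the STA02 and STA03 equations removes the quadratic terms:
-430.2 x − 409.2 y = -41582.23
-500.2 x − 281.2 y = -45777.03
Solving the 2×2 system: x ≈ 84.1, y ≈ 13.2 km.

x ≈ 84.1 km, y ≈ 13.2 km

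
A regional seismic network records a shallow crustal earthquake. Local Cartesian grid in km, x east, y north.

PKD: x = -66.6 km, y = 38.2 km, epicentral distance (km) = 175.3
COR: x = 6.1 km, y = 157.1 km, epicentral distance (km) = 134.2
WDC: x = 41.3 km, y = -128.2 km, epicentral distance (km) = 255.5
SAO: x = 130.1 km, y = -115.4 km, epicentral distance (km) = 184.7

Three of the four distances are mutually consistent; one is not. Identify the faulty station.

Solve using three stations at a time. Using PKD, COR, SAO (subtract circle equations pairwise → linear system) gives (x, y) ≈ (106.2, 67.7).
Distances from that point to each station vs reported:
  PKD: calculated 175.3 vs reported 175.3 → residual 0.0 km
  COR: calculated 134.2 vs reported 134.2 → residual 0.0 km
  WDC: calculated 206.4 vs reported 255.5 → residual 49.1 km
  SAO: calculated 184.7 vs reported 184.7 → residual 0.0 km
PKD, COR, SAO are mutually consistent (residuals ≈ 0); WDC is off by 49.1 km.

WDC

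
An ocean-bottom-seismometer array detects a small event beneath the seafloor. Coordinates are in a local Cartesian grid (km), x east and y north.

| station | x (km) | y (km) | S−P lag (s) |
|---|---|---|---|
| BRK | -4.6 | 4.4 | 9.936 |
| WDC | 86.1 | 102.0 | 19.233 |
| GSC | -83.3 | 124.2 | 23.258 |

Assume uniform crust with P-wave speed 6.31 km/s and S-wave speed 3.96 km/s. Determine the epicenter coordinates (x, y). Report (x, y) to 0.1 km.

Distance from S−P lag: d = Δt · v_P v_S / (v_P − v_S) = Δt · (6.31·3.96)/(6.31−3.96) ≈ 10.6330·Δt.
So d_BRK = 105.65, d_WDC = 204.50, d_GSC = 247.30 km.
Circle about each station: (x + 4.6)² + (y − 4.4)² = 105.65²; (x − 86.1)² + (y − 102.0)² = 204.50²; (x + 83.3)² + (y − 124.2)² = 247.30².
Subtracting the BRK equation from the WDC and GSC equations removes the quadratic terms:
181.4 x + 195.2 y = -12881.64
-157.4 x + 239.6 y = -27671.36
Solving the 2×2 system: x ≈ 31.2, y ≈ -95.0 km.
Check against BRK (with the unrounded x, y): √((x + 4.6)²+(y − 4.4)²) = 105.64 ≈ 105.65 km. ✓

31.2 km east, -95.0 km north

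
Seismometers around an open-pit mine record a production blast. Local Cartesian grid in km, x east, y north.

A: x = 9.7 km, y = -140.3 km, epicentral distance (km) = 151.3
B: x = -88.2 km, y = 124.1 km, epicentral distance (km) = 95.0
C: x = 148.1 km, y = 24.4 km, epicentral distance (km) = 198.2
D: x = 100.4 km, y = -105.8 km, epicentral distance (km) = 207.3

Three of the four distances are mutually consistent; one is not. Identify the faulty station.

Solve using three stations at a time. Using B, C, D (subtract circle equations pairwise → linear system) gives (x, y) ≈ (-49.7, 37.2).
Distances from that point to each station vs reported:
  A: calculated 187.2 vs reported 151.3 → residual 35.9 km
  B: calculated 95.0 vs reported 95.0 → residual 0.0 km
  C: calculated 198.2 vs reported 198.2 → residual 0.0 km
  D: calculated 207.3 vs reported 207.3 → residual 0.0 km
B, C, D are mutually consistent (residuals ≈ 0); A is off by 35.9 km.

A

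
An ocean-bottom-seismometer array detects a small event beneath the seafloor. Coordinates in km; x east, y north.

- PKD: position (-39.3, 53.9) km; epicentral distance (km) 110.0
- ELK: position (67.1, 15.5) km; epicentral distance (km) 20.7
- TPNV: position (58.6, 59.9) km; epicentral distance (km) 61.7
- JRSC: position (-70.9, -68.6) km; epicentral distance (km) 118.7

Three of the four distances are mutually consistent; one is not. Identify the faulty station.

JRSC

Solve using three stations at a time. Using PKD, ELK, TPNV (subtract circle equations pairwise → linear system) gives (x, y) ≈ (55.6, -1.7).
Distances from that point to each station vs reported:
  PKD: calculated 110.0 vs reported 110.0 → residual 0.0 km
  ELK: calculated 20.7 vs reported 20.7 → residual 0.0 km
  TPNV: calculated 61.7 vs reported 61.7 → residual 0.0 km
  JRSC: calculated 143.1 vs reported 118.7 → residual 24.4 km
PKD, ELK, TPNV are mutually consistent (residuals ≈ 0); JRSC is off by 24.4 km.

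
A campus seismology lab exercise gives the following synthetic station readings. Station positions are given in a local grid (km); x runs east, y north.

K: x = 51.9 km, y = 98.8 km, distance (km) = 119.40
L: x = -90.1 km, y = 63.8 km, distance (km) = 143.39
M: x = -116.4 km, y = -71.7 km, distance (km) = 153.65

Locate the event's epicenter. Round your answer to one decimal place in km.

Circle about each station: (x − 51.9)² + (y − 98.8)² = 119.40²; (x + 90.1)² + (y − 63.8)² = 143.39²; (x + 116.4)² + (y + 71.7)² = 153.65².
Subtracting pairs of circle equations eliminates x²+y² and gives linear equations (the radical axes):
-284.0 x − 70.0 y = -6570.93
-336.6 x − 341.0 y = -3117.16
Solving the 2×2 system: x ≈ 27.6, y ≈ -18.1 km.

(27.6, -18.1)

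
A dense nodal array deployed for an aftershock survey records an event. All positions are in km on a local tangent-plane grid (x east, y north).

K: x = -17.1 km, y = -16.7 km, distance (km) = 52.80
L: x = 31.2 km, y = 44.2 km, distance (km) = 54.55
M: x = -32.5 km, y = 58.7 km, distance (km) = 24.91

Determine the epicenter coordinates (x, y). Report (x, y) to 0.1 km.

x ≈ -22.7 km, y ≈ 35.8 km

Circle about each station: (x + 17.1)² + (y + 16.7)² = 52.80²; (x − 31.2)² + (y − 44.2)² = 54.55²; (x + 32.5)² + (y − 58.7)² = 24.91².
Subtracting pairs of circle equations eliminates x²+y² and gives linear equations (the radical axes):
96.6 x + 121.8 y = 2167.92
-30.8 x + 150.8 y = 6097.97
Solving the 2×2 system: x ≈ -22.7, y ≈ 35.8 km.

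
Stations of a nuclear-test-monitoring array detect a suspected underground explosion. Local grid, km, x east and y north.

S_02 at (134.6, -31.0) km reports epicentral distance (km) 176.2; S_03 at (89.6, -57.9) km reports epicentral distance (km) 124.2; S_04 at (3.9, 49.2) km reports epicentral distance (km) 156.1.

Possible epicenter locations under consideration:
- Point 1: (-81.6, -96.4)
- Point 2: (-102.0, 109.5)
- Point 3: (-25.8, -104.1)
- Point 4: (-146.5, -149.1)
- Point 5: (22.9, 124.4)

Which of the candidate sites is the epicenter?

Point 3

For each candidate, compare |candidate − station| to the reported distance:
Point 1: residuals S_02 49.7, S_03 51.3, S_04 12.7 → max 51.3 km
Point 2: residuals S_02 99.0, S_03 130.2, S_04 34.2 → max 130.2 km
Point 3: residuals S_02 0.1, S_03 0.1, S_04 0.1 → max 0.1 km
Point 4: residuals S_02 128.7, S_03 128.9, S_04 92.8 → max 128.9 km
Point 5: residuals S_02 15.2, S_03 69.9, S_04 78.5 → max 78.5 km
Only Point 3 has all residuals ≈ 0.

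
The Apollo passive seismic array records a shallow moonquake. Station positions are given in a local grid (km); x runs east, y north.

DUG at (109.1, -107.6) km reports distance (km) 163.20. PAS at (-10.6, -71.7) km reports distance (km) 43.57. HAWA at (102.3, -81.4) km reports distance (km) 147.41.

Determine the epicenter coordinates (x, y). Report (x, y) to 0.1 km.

Circle about each station: (x − 109.1)² + (y + 107.6)² = 163.20²; (x + 10.6)² + (y + 71.7)² = 43.57²; (x − 102.3)² + (y + 81.4)² = 147.41².
Subtracting the DUG equation from the PAS and HAWA equations removes the quadratic terms:
-239.4 x + 71.8 y = 6508.58
-13.6 x + 52.4 y = -1484.79
Solving the 2×2 system: x ≈ -38.7, y ≈ -38.4 km.
Check against DUG (with the unrounded x, y): √((x − 109.1)²+(y + 107.6)²) = 163.20 ≈ 163.20 km. ✓

-38.7 km east, -38.4 km north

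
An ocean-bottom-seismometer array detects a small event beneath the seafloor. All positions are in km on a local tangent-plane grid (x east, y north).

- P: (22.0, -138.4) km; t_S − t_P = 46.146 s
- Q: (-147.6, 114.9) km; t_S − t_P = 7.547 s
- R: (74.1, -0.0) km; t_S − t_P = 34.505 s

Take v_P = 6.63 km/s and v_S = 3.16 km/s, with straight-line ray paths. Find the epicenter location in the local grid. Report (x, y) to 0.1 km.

-102.2 km east, 111.0 km north

Distance from S−P lag: d = Δt · v_P v_S / (v_P − v_S) = Δt · (6.63·3.16)/(6.63−3.16) ≈ 6.0377·Δt.
So d_P = 278.62, d_Q = 45.57, d_R = 208.33 km.
Circle about each station: (x − 22.0)² + (y + 138.4)² = 278.62²; (x + 147.6)² + (y − 114.9)² = 45.57²; (x − 74.1)² + y² = 208.33².
Subtracting the P equation from the Q and R equations removes the quadratic terms:
-339.2 x + 506.6 y = 90901.69
104.2 x + 276.8 y = 20079.97
Solving the 2×2 system: x ≈ -102.2, y ≈ 111.0 km.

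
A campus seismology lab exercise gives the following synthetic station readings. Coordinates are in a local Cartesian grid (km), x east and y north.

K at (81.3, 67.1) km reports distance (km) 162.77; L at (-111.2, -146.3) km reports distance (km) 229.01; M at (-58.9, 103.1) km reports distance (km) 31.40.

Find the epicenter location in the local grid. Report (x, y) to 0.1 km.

(-80.9, 80.7)

Circle about each station: (x − 81.3)² + (y − 67.1)² = 162.77²; (x + 111.2)² + (y + 146.3)² = 229.01²; (x + 58.9)² + (y − 103.1)² = 31.40².
Subtracting the K equation from the L and M equations removes the quadratic terms:
-385.0 x − 426.8 y = -3294.48
-280.4 x + 72.0 y = 28494.83
Solving the 2×2 system: x ≈ -80.9, y ≈ 80.7 km.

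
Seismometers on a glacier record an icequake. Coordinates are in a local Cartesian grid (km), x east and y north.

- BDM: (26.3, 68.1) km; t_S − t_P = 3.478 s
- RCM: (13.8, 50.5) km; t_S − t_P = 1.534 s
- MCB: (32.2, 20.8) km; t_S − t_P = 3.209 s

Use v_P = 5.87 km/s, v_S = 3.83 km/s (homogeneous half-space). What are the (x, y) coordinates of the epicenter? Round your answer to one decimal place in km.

(1.7, 38.7)

Distance from S−P lag: d = Δt · v_P v_S / (v_P − v_S) = Δt · (5.87·3.83)/(5.87−3.83) ≈ 11.0206·Δt.
So d_BDM = 38.33, d_RCM = 16.91, d_MCB = 35.37 km.
Circle about each station: (x − 26.3)² + (y − 68.1)² = 38.33²; (x − 13.8)² + (y − 50.5)² = 16.91²; (x − 32.2)² + (y − 20.8)² = 35.37².
Subtracting the BDM equation from the RCM and MCB equations removes the quadratic terms:
-25.0 x − 35.2 y = -1405.37
11.8 x − 94.6 y = -3641.67
Solving the 2×2 system: x ≈ 1.7, y ≈ 38.7 km.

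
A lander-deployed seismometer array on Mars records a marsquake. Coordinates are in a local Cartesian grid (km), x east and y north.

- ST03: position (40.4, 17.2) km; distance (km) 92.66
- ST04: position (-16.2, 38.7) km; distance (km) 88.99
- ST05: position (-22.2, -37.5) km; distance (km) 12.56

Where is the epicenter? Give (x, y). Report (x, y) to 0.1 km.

(-23.4, -50.0)

Circle about each station: (x − 40.4)² + (y − 17.2)² = 92.66²; (x + 16.2)² + (y − 38.7)² = 88.99²; (x + 22.2)² + (y + 37.5)² = 12.56².
Subtracting the ST03 equation from the ST04 and ST05 equations removes the quadratic terms:
-113.2 x + 43.0 y = 498.79
-125.2 x − 109.4 y = 8399.21
Solving the 2×2 system: x ≈ -23.4, y ≈ -50.0 km.
Check against ST03 (with the unrounded x, y): √((x − 40.4)²+(y − 17.2)²) = 92.66 ≈ 92.66 km. ✓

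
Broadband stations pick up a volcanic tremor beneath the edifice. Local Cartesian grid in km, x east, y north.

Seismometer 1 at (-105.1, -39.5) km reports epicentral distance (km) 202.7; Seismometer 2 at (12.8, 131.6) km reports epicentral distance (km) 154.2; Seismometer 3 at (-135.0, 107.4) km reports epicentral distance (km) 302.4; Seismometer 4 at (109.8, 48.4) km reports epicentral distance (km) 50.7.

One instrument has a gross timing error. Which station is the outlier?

Solve using three stations at a time. Using Seismometer 1, Seismometer 2, Seismometer 4 (subtract circle equations pairwise → linear system) gives (x, y) ≈ (93.7, 0.3).
Distances from that point to each station vs reported:
  Seismometer 1: calculated 202.7 vs reported 202.7 → residual 0.0 km
  Seismometer 2: calculated 154.2 vs reported 154.2 → residual 0.0 km
  Seismometer 3: calculated 252.5 vs reported 302.4 → residual 49.9 km
  Seismometer 4: calculated 50.7 vs reported 50.7 → residual 0.0 km
Seismometer 1, Seismometer 2, Seismometer 4 are mutually consistent (residuals ≈ 0); Seismometer 3 is off by 49.9 km.

Seismometer 3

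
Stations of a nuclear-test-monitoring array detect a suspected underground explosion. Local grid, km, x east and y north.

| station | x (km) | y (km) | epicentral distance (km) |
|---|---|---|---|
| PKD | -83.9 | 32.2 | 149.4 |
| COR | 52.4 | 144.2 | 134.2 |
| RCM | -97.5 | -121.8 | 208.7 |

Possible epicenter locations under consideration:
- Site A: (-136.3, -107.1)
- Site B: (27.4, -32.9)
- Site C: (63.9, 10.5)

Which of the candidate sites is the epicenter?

Site C

For each candidate, compare |candidate − station| to the reported distance:
Site A: residuals PKD 0.6, COR 180.1, RCM 167.2 → max 180.1 km
Site B: residuals PKD 20.5, COR 44.7, RCM 55.4 → max 55.4 km
Site C: residuals PKD 0.0, COR 0.0, RCM 0.0 → max 0.0 km
Only Site C has all residuals ≈ 0.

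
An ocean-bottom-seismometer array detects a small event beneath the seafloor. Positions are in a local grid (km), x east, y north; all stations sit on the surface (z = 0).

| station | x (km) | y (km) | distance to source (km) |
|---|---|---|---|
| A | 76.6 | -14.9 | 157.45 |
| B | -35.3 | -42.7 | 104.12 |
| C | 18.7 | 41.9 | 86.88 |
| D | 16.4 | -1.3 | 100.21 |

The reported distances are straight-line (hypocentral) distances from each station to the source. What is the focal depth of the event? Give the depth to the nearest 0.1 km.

29.8 km

Each station gives a sphere (x−x_i)² + (y−y_i)² + z² = d_i² (stations at z=0).
Subtracting the A sphere from B and C: z² cancels, leaving linear equations in x and y:
-223.8 x − 55.6 y = 10929.34
-115.8 x + 113.6 y = 13258.10
Solving: x ≈ -62.103, y ≈ 53.403 km (keep extra digits for the depth step; rounded: -62.1, 53.4).
Then from the A sphere: z² = 157.45² − (x − 76.6)² − (y + 14.9)² with x = -62.103, y = 53.403, so z ≈ 29.777 ≈ 29.8 km.
Check against D (with the unrounded solution): distance 100.21 ≈ 100.21 km. ✓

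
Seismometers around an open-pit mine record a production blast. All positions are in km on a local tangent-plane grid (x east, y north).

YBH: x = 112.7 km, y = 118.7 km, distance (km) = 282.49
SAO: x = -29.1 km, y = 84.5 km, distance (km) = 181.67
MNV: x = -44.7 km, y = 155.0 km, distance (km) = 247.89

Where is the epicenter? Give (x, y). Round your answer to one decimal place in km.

(-76.8, -90.8)

Circle about each station: (x − 112.7)² + (y − 118.7)² = 282.49²; (x + 29.1)² + (y − 84.5)² = 181.67²; (x + 44.7)² + (y − 155.0)² = 247.89².
Subtracting pairs of circle equations eliminates x²+y² and gives linear equations (the radical axes):
-283.6 x − 68.4 y = 27992.69
-314.8 x + 72.6 y = 17583.26
Solving the 2×2 system: x ≈ -76.8, y ≈ -90.8 km.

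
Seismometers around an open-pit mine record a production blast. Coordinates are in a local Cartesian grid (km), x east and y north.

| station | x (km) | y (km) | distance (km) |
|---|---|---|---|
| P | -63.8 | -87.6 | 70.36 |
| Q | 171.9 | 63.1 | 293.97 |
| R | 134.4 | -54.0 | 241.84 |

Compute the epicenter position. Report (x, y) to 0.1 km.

Circle about each station: (x + 63.8)² + (y + 87.6)² = 70.36²; (x − 171.9)² + (y − 63.1)² = 293.97²; (x − 134.4)² + (y + 54.0)² = 241.84².
Subtracting the P equation from the Q and R equations removes the quadratic terms:
471.4 x + 301.4 y = -59680.81
396.4 x + 67.2 y = -44300.90
Solving the 2×2 system: x ≈ -106.4, y ≈ -31.6 km.
Check against P (with the unrounded x, y): √((x + 63.8)²+(y + 87.6)²) = 70.37 ≈ 70.36 km. ✓

(-106.4, -31.6)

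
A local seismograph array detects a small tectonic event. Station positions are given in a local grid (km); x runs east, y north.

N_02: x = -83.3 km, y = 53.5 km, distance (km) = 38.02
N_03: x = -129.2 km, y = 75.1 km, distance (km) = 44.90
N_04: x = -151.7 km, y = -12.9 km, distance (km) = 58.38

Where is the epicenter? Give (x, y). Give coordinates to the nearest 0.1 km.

Circle about each station: (x + 83.3)² + (y − 53.5)² = 38.02²; (x + 129.2)² + (y − 75.1)² = 44.90²; (x + 151.7)² + (y + 12.9)² = 58.38².
Subtracting pairs of circle equations eliminates x²+y² and gives linear equations (the radical axes):
-91.8 x + 43.2 y = 11961.02
-136.8 x − 132.8 y = 11415.46
Solving the 2×2 system: x ≈ -115.0, y ≈ 32.5 km.
Check against N_02 (with the unrounded x, y): √((x + 83.3)²+(y − 53.5)²) = 38.02 ≈ 38.02 km. ✓

(-115.0, 32.5)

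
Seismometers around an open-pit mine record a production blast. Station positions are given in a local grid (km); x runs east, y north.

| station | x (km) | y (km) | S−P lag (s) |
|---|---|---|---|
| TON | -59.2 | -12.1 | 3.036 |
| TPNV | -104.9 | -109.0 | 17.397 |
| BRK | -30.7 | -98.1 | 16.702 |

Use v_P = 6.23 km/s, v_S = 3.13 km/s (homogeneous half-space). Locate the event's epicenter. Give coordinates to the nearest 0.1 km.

Distance from S−P lag: d = Δt · v_P v_S / (v_P − v_S) = Δt · (6.23·3.13)/(6.23−3.13) ≈ 6.2903·Δt.
So d_TON = 19.10, d_TPNV = 109.43, d_BRK = 105.06 km.
Circle about each station: (x + 59.2)² + (y + 12.1)² = 19.10²; (x + 104.9)² + (y + 109.0)² = 109.43²; (x + 30.7)² + (y + 98.1)² = 105.06².
Subtracting the TON equation from the TPNV and BRK equations removes the quadratic terms:
-91.4 x − 193.8 y = 7623.85
57.0 x − 172.0 y = -3757.74
Solving the 2×2 system: x ≈ -76.2, y ≈ -3.4 km.

(-76.2, -3.4)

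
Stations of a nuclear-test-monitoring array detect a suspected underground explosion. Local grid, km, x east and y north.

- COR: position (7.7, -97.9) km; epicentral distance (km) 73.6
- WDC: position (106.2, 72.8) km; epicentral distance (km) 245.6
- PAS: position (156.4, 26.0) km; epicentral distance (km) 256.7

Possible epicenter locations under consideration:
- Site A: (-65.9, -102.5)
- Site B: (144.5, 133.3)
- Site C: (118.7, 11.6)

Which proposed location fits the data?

For each candidate, compare |candidate − station| to the reported distance:
Site A: residuals COR 0.1, WDC 0.1, PAS 0.1 → max 0.1 km
Site B: residuals COR 195.0, WDC 174.0, PAS 148.7 → max 195.0 km
Site C: residuals COR 82.3, WDC 183.1, PAS 216.3 → max 216.3 km
Only Site A has all residuals ≈ 0.

Site A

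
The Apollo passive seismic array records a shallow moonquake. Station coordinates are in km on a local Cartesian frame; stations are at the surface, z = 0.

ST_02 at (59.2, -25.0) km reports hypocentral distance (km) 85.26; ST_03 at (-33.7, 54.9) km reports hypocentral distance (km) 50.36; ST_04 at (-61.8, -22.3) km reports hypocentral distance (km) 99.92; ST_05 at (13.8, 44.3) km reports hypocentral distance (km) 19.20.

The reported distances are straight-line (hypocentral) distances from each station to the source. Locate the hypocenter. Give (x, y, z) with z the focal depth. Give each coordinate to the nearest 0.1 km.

Each station gives a sphere (x−x_i)² + (y−y_i)² + z² = d_i² (stations at z=0).
Subtracting the ST_02 sphere from ST_03 and ST_04: z² cancels, leaving linear equations in x and y:
-185.8 x + 159.8 y = 4753.20
-242.0 x + 5.4 y = -2527.85
Solving: x ≈ 11.405, y ≈ 43.006 km (keep extra digits for the depth step; rounded: 11.4, 43.0).
Then from the ST_02 sphere: z² = 85.26² − (x − 59.2)² − (y + 25.0)² with x = 11.405, y = 43.006, so z ≈ 18.976 ≈ 19.0 km.
Check against ST_05 (with the unrounded solution): distance 19.17 ≈ 19.20 km. ✓

x ≈ 11.4 km, y ≈ 43.0 km, depth ≈ 19.0 km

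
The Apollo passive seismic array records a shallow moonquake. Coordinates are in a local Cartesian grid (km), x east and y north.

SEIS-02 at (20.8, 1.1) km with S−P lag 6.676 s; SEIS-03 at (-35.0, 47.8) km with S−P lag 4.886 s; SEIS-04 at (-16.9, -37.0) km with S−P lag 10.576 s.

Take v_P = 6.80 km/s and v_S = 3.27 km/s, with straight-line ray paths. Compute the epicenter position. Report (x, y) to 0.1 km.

x ≈ -10.4 km, y ≈ 29.3 km

Distance from S−P lag: d = Δt · v_P v_S / (v_P − v_S) = Δt · (6.80·3.27)/(6.80−3.27) ≈ 6.2992·Δt.
So d_SEIS-02 = 42.05, d_SEIS-03 = 30.78, d_SEIS-04 = 66.62 km.
Circle about each station: (x − 20.8)² + (y − 1.1)² = 42.05²; (x + 35.0)² + (y − 47.8)² = 30.78²; (x + 16.9)² + (y + 37.0)² = 66.62².
Subtracting pairs of circle equations eliminates x²+y² and gives linear equations (the radical axes):
-111.6 x + 93.4 y = 3896.78
-75.4 x − 76.2 y = -1449.26
Solving the 2×2 system: x ≈ -10.4, y ≈ 29.3 km.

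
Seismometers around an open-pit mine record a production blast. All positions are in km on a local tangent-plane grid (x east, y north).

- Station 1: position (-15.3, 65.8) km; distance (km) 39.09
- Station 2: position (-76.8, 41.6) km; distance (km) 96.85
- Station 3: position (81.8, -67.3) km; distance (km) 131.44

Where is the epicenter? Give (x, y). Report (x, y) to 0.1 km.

x ≈ 19.8 km, y ≈ 48.6 km

Circle about each station: (x + 15.3)² + (y − 65.8)² = 39.09²; (x + 76.8)² + (y − 41.6)² = 96.85²; (x − 81.8)² + (y + 67.3)² = 131.44².
Subtracting the Station 1 equation from the Station 2 and Station 3 equations removes the quadratic terms:
-123.0 x − 48.4 y = -4786.82
194.2 x − 266.2 y = -9091.65
Solving the 2×2 system: x ≈ 19.8, y ≈ 48.6 km.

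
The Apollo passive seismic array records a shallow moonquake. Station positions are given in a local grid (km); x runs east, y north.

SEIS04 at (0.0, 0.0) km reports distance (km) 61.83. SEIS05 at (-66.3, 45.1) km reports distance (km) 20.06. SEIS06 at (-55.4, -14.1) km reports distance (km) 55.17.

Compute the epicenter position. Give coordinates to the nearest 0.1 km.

Circle about each station: x² + y² = 61.83²; (x + 66.3)² + (y − 45.1)² = 20.06²; (x + 55.4)² + (y + 14.1)² = 55.17².
Subtracting pairs of circle equations eliminates x²+y² and gives linear equations (the radical axes):
-132.6 x + 90.2 y = 9850.25
-110.8 x − 28.2 y = 4047.19
Solving the 2×2 system: x ≈ -46.8, y ≈ 40.4 km.

(-46.8, 40.4)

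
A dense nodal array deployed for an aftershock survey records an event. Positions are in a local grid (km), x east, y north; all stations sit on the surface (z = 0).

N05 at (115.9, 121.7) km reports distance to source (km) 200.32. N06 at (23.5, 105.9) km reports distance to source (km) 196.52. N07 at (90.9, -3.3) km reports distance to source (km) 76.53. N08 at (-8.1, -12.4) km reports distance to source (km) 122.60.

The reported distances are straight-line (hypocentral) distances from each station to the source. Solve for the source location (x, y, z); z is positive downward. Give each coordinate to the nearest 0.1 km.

Each station gives a sphere (x−x_i)² + (y−y_i)² + z² = d_i² (stations at z=0).
Subtracting the N05 sphere from N06 and N07: z² cancels, leaving linear equations in x and y:
-184.8 x − 31.6 y = -14968.65
-50.0 x − 250.0 y = 14301.26
Solving: x ≈ 93.996, y ≈ -76.004 km (keep extra digits for the depth step; rounded: 94.0, -76.0).
Then from the N05 sphere: z² = 200.32² − (x − 115.9)² − (y − 121.7)² with x = 93.996, y = -76.004, so z ≈ 23.695 ≈ 23.7 km.

(94.0, -76.0, 23.7)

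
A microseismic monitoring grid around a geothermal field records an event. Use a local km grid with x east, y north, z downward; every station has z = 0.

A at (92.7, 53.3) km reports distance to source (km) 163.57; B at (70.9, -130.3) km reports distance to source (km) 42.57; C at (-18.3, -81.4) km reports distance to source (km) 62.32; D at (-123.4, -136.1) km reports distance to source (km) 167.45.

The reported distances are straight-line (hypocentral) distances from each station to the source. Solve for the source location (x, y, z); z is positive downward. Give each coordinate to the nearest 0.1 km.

x ≈ 40.3 km, y ≈ -101.5 km, depth ≈ 6.8 km

Each station gives a sphere (x−x_i)² + (y−y_i)² + z² = d_i² (stations at z=0).
Subtracting the A sphere from B and C: z² cancels, leaving linear equations in x and y:
-43.6 x − 367.2 y = 35513.66
-222.0 x − 269.4 y = 18398.03
Solving: x ≈ 40.297, y ≈ -101.499 km (keep extra digits for the depth step; rounded: 40.3, -101.5).
Then from the A sphere: z² = 163.57² − (x − 92.7)² − (y − 53.3)² with x = 40.297, y = -101.499, so z ≈ 6.807 ≈ 6.8 km.
Check against D (with the unrounded solution): distance 167.45 ≈ 167.45 km. ✓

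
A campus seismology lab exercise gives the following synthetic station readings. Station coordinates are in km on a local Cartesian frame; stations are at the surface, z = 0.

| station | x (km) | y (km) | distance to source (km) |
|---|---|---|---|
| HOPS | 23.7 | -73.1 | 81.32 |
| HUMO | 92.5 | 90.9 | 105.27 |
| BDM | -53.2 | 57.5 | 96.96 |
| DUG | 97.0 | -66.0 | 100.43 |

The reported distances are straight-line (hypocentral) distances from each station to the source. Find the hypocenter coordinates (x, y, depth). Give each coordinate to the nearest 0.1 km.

(29.2, 7.4, 10.1)

Each station gives a sphere (x−x_i)² + (y−y_i)² + z² = d_i² (stations at z=0).
Subtracting the HOPS sphere from HUMO and BDM: z² cancels, leaving linear equations in x and y:
137.6 x + 328.0 y = 6444.93
-153.8 x + 261.2 y = -2557.11
Solving: x ≈ 29.196, y ≈ 7.401 km (keep extra digits for the depth step; rounded: 29.2, 7.4).
Then from the HOPS sphere: z² = 81.32² − (x − 23.7)² − (y + 73.1)² with x = 29.196, y = 7.401, so z ≈ 10.116 ≈ 10.1 km.
Check against DUG (with the unrounded solution): distance 100.44 ≈ 100.43 km. ✓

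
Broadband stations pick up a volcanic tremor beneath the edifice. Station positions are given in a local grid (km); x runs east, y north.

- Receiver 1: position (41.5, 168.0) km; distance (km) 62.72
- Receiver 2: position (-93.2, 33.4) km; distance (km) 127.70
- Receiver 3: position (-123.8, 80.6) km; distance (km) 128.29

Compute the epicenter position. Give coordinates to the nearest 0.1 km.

-3.0 km east, 123.8 km north

Circle about each station: (x − 41.5)² + (y − 168.0)² = 62.72²; (x + 93.2)² + (y − 33.4)² = 127.70²; (x + 123.8)² + (y − 80.6)² = 128.29².
Subtracting pairs of circle equations eliminates x²+y² and gives linear equations (the radical axes):
-269.4 x − 269.2 y = -32517.94
-330.6 x − 174.8 y = -20647.98
Solving the 2×2 system: x ≈ -3.0, y ≈ 123.8 km.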